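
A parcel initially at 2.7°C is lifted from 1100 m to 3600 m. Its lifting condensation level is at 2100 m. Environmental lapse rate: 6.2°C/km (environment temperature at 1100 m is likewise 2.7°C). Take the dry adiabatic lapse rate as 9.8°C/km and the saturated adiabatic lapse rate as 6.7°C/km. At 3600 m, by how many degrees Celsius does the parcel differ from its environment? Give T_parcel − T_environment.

-4.35°C (parcel cooler than environment)

Parcel:
  Dry to 2100 m: -9.8 × 1 km = -9.8°C, so T = -7.1°C.
  Saturated to 3600 m: -6.7 × 1.5 km = -10.05°C, so T = -17.15°C.
Environment:
  Environment to 3600 m: -6.2 × 2.5 km = -15.5°C, so T = -12.8°C.
T_parcel − T_env = -17.15 − (-12.8) = -4.35°C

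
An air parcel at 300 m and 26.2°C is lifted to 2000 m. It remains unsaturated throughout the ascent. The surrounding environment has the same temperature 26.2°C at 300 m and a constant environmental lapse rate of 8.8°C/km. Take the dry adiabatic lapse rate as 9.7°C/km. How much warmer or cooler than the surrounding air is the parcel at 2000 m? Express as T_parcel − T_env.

-1.53°C (parcel cooler than environment)

Parcel:
  300–2000 m, dry: Δz = 1.7 km ⇒ ΔT = -16.49°C; T = 9.71°C
Environment:
  300–2000 m, environment: Δz = 1.7 km ⇒ ΔT = -14.96°C; T = 11.24°C
T_parcel − T_env = 9.71 − 11.24 = -1.53°C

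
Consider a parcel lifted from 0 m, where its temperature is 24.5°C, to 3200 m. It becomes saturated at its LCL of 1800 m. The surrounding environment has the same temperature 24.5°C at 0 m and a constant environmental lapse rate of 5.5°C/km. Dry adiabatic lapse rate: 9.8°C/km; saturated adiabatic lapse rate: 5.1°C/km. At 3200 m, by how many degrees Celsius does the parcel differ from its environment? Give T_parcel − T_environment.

-7.18°C (parcel cooler than environment)

Parcel:
  0–1800 m, dry: Δz = 1.8 km ⇒ ΔT = -17.64°C; T = 6.86°C
  1800–3200 m, saturated: Δz = 1.4 km ⇒ ΔT = -7.14°C; T = -0.28°C
Environment:
  0–3200 m, environment: Δz = 3.2 km ⇒ ΔT = -17.6°C; T = 6.9°C
T_parcel − T_env = -0.28 − 6.9 = -7.18°C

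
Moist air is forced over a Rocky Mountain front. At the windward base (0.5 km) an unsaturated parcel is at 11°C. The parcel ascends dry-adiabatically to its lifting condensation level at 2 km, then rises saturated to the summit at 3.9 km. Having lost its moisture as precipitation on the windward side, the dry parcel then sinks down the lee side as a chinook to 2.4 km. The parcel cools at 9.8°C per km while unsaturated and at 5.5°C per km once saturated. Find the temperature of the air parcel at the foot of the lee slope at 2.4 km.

0.55°C

From 500 m to 2000 m (dry): cools by 9.8 × 1.5 = 14.7°C, giving -3.7°C.
From 2000 m to 3900 m (saturated): cools by 5.5 × 1.9 = 10.45°C, giving -14.15°C.
From 3900 m to 2400 m (dry descent): warms by 9.8 × 1.5 = 14.7°C, giving 0.55°C.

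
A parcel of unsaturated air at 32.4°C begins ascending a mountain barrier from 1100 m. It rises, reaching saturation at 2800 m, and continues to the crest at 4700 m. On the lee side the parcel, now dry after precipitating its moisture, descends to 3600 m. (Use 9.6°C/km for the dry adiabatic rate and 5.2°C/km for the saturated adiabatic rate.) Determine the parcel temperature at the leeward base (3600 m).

1100–2800 m, dry: Δz = 1.7 km ⇒ ΔT = -16.32°C; T = 16.08°C
2800–4700 m, saturated: Δz = 1.9 km ⇒ ΔT = -9.88°C; T = 6.2°C
4700–3600 m, dry descent: Δz = 1.1 km ⇒ ΔT = +10.56°C; T = 16.76°C

16.76°C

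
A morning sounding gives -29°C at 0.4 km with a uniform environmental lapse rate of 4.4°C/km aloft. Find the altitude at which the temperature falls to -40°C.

Height above start = (-29 − (-40)) / 4.4 = 2.5 km
Altitude = 400 m + 2500 m = 2900 m

2.9 km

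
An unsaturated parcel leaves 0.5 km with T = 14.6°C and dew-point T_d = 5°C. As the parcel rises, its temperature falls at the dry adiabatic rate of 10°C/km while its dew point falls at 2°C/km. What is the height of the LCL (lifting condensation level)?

T and T_d converge at 10 − 2 = 8°C per km
Height above start = (14.6 − 5) / 8 = 1.2 km
LCL altitude = 500 m + 1200 m = 1700 m

1.7 km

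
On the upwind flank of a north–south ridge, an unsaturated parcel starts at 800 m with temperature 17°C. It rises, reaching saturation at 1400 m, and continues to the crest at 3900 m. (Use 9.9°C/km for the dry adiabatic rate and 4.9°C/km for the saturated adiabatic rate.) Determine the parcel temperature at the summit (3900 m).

From 800 m to 1400 m (dry): cools by 9.9 × 0.6 = 5.94°C, giving 11.06°C.
From 1400 m to 3900 m (saturated): cools by 4.9 × 2.5 = 12.25°C, giving -1.19°C.

-1.19°C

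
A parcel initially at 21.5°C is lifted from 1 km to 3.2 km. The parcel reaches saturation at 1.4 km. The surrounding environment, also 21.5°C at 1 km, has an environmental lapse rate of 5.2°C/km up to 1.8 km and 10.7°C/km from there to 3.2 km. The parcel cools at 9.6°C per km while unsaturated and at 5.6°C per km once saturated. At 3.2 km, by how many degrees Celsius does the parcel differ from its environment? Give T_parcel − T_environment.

+5.22°C (parcel warmer than environment)

Parcel:
  Dry to 1400 m: -9.6 × 0.4 km = -3.84°C, so T = 17.66°C.
  Saturated to 3200 m: -5.6 × 1.8 km = -10.08°C, so T = 7.58°C.
Environment:
  Environment, lower layer to 1800 m: -5.2 × 0.8 km = -4.16°C, so T = 17.34°C.
  Environment, upper layer to 3200 m: -10.7 × 1.4 km = -14.98°C, so T = 2.36°C.
T_parcel − T_env = 7.58 − 2.36 = +5.22°C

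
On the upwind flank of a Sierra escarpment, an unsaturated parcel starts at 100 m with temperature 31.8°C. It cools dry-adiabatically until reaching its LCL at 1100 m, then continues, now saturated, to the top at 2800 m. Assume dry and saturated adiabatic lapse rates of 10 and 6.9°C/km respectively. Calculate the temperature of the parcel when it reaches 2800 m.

10.07°C

From 100 m to 1100 m (dry): cools by 10 × 1 = 10°C, giving 21.8°C.
From 1100 m to 2800 m (saturated): cools by 6.9 × 1.7 = 11.73°C, giving 10.07°C.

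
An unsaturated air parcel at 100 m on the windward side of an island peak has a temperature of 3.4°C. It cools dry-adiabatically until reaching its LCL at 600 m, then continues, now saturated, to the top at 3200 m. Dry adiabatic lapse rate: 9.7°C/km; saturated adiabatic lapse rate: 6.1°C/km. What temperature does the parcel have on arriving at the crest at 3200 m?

-17.31°C

Dry to 600 m: -9.7 × 0.5 km = -4.85°C, so T = -1.45°C.
Saturated to 3200 m: -6.1 × 2.6 km = -15.86°C, so T = -17.31°C.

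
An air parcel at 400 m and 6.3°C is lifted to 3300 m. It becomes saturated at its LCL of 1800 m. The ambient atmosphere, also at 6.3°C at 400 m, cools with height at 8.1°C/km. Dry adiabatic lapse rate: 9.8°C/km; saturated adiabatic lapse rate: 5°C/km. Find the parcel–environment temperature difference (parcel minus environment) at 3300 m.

Parcel:
  400 → 1800 m (dry, 9.8°C/km): ΔT = -9.8 × 1.4 = -13.72°C → T = -7.42°C
  1800 → 3300 m (saturated, 5°C/km): ΔT = -5 × 1.5 = -7.5°C → T = -14.92°C
Environment:
  400 → 3300 m (environment, 8.1°C/km): ΔT = -8.1 × 2.9 = -23.49°C → T = -17.19°C
T_parcel − T_env = -14.92 − (-17.19) = +2.27°C

+2.27°C (parcel warmer than environment)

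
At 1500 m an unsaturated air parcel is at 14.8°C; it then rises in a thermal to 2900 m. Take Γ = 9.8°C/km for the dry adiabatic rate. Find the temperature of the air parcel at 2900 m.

From 1500 m to 2900 m (dry adiabatic): cools by 9.8 × 1.4 = 13.72°C, giving 1.08°C.

1.08°C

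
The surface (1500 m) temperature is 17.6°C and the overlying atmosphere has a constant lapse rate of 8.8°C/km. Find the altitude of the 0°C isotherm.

Height above start = (17.6 − 0) / 8.8 = 2 km
Altitude = 1500 m + 2000 m = 3500 m

3500 m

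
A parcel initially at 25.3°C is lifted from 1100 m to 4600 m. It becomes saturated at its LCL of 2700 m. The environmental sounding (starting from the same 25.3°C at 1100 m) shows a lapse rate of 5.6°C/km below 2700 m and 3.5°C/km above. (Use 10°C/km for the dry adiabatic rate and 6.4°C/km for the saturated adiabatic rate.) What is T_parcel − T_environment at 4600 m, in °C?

Parcel:
  1100 → 2700 m (dry, 10°C/km): ΔT = -10 × 1.6 = -16°C → T = 9.3°C
  2700 → 4600 m (saturated, 6.4°C/km): ΔT = -6.4 × 1.9 = -12.16°C → T = -2.86°C
Environment:
  1100 → 2700 m (environment, lower layer, 5.6°C/km): ΔT = -5.6 × 1.6 = -8.96°C → T = 16.34°C
  2700 → 4600 m (environment, upper layer, 3.5°C/km): ΔT = -3.5 × 1.9 = -6.65°C → T = 9.69°C
T_parcel − T_env = -2.86 − 9.69 = -12.55°C

-12.55°C (parcel cooler than environment)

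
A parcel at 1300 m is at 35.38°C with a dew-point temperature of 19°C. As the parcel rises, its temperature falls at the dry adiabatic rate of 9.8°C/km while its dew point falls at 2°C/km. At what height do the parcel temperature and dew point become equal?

T and T_d converge at 9.8 − 2 = 7.8°C per km
Height above start = (35.38 − 19) / 7.8 = 2.1 km
LCL altitude = 1300 m + 2100 m = 3400 m

3400 m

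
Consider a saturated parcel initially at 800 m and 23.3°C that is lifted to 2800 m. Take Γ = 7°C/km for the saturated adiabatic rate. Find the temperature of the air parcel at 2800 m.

800 → 2800 m (saturated adiabatic, 7°C/km): ΔT = -7 × 2 = -14°C → T = 9.3°C

9.3°C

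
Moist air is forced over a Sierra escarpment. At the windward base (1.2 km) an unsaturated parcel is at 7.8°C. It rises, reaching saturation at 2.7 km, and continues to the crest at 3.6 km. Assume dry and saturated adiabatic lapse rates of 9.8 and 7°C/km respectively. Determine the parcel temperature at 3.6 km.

Dry to 2700 m: -9.8 × 1.5 km = -14.7°C, so T = -6.9°C.
Saturated to 3600 m: -7 × 0.9 km = -6.3°C, so T = -13.2°C.

-13.2°C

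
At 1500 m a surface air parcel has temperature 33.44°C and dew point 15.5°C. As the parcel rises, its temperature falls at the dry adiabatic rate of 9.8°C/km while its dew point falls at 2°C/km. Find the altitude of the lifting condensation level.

T and T_d converge at 9.8 − 2 = 7.8°C per km
Height above start = (33.44 − 15.5) / 7.8 = 2.3 km
LCL altitude = 1500 m + 2300 m = 3800 m

3800 m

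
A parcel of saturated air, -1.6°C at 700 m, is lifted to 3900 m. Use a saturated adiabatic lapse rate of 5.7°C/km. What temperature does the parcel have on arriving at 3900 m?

-19.84°C

Saturated adiabatic to 3900 m: -5.7 × 3.2 km = -18.24°C, so T = -19.84°C.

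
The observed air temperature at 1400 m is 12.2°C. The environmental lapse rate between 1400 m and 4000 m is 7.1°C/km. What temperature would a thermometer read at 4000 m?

-6.26°C

Environmental to 4000 m: -7.1 × 2.6 km = -18.46°C, so T = -6.26°C.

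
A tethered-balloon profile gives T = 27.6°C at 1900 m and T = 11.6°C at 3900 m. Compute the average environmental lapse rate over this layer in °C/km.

8°C/km

Γ = −ΔT/Δz = (27.6 − 11.6) / (3900 − 1900) m
  = 16°C / 2 km = 8°C/km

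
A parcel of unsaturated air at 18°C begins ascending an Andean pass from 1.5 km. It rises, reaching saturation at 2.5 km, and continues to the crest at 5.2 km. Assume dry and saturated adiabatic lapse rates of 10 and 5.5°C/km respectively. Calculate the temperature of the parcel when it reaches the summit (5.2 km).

1500–2500 m, dry: Δz = 1 km ⇒ ΔT = -10°C; T = 8°C
2500–5200 m, saturated: Δz = 2.7 km ⇒ ΔT = -14.85°C; T = -6.85°C

-6.85°C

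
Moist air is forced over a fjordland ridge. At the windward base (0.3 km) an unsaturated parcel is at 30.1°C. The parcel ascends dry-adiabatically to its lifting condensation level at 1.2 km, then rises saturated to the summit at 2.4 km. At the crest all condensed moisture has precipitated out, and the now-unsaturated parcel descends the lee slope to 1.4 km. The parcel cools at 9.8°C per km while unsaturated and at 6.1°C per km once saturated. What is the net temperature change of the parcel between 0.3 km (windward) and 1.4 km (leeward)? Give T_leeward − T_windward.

300–1200 m, dry: Δz = 0.9 km ⇒ ΔT = -8.82°C; T = 21.28°C
1200–2400 m, saturated: Δz = 1.2 km ⇒ ΔT = -7.32°C; T = 13.96°C
2400–1400 m, dry descent: Δz = 1 km ⇒ ΔT = +9.8°C; T = 23.76°C
Net change vs windward start: 23.76 − 30.1 = -6.34°C

-6.34°C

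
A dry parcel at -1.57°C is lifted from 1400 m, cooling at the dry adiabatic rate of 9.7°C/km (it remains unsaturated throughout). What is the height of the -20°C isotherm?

3300 m

Height above start = (-1.57 − (-20)) / 9.7 = 1.9 km
Altitude = 1400 m + 1900 m = 3300 m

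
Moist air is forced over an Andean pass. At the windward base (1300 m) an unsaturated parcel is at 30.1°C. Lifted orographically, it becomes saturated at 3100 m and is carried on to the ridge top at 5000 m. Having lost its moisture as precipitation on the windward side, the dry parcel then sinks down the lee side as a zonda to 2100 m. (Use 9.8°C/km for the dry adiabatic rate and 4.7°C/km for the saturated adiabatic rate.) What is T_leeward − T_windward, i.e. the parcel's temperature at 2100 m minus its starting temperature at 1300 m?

From 1300 m to 3100 m (dry): cools by 9.8 × 1.8 = 17.64°C, giving 12.46°C.
From 3100 m to 5000 m (saturated): cools by 4.7 × 1.9 = 8.93°C, giving 3.53°C.
From 5000 m to 2100 m (dry descent): warms by 9.8 × 2.9 = 28.42°C, giving 31.95°C.
Net change vs windward start: 31.95 − 30.1 = +1.85°C

+1.85°C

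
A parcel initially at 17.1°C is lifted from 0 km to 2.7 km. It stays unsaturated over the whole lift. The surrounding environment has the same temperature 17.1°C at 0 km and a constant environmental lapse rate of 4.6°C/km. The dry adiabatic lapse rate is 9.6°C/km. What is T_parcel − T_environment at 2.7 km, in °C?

-13.5°C (parcel cooler than environment)

Parcel:
  From 0 m to 2700 m (dry): cools by 9.6 × 2.7 = 25.92°C, giving -8.82°C.
Environment:
  From 0 m to 2700 m (environment): cools by 4.6 × 2.7 = 12.42°C, giving 4.68°C.
T_parcel − T_env = -8.82 − 4.68 = -13.5°C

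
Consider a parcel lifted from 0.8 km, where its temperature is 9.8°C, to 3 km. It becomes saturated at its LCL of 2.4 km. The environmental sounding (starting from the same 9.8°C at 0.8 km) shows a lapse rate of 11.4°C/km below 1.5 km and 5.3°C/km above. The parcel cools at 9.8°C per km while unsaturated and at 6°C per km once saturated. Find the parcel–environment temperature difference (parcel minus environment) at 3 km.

-3.35°C (parcel cooler than environment)

Parcel:
  800–2400 m, dry: Δz = 1.6 km ⇒ ΔT = -15.68°C; T = -5.88°C
  2400–3000 m, saturated: Δz = 0.6 km ⇒ ΔT = -3.6°C; T = -9.48°C
Environment:
  800–1500 m, environment, lower layer: Δz = 0.7 km ⇒ ΔT = -7.98°C; T = 1.82°C
  1500–3000 m, environment, upper layer: Δz = 1.5 km ⇒ ΔT = -7.95°C; T = -6.13°C
T_parcel − T_env = -9.48 − (-6.13) = -3.35°C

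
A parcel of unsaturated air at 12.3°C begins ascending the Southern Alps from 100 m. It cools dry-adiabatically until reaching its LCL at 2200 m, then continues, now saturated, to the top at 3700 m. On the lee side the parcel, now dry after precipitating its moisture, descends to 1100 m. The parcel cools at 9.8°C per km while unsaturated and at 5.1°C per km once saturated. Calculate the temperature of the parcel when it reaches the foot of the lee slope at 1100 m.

From 100 m to 2200 m (dry): cools by 9.8 × 2.1 = 20.58°C, giving -8.28°C.
From 2200 m to 3700 m (saturated): cools by 5.1 × 1.5 = 7.65°C, giving -15.93°C.
From 3700 m to 1100 m (dry descent): warms by 9.8 × 2.6 = 25.48°C, giving 9.55°C.

9.55°C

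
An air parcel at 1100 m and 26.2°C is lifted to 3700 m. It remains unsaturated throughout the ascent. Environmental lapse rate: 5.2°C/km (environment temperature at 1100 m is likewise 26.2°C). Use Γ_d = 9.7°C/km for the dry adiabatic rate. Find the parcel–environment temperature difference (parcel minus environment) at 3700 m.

-11.7°C (parcel cooler than environment)

Parcel:
  Dry to 3700 m: -9.7 × 2.6 km = -25.22°C, so T = 0.98°C.
Environment:
  Environment to 3700 m: -5.2 × 2.6 km = -13.52°C, so T = 12.68°C.
T_parcel − T_env = 0.98 − 12.68 = -11.7°C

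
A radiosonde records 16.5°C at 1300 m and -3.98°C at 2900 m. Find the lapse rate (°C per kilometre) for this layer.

12.8°C/km

Γ = −ΔT/Δz = (16.5 − (-3.98)) / (2900 − 1300) m
  = 20.48°C / 1.6 km = 12.8°C/km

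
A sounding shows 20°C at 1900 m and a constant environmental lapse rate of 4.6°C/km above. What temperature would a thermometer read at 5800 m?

2.06°C

From 1900 m to 5800 m (environmental): cools by 4.6 × 3.9 = 17.94°C, giving 2.06°C.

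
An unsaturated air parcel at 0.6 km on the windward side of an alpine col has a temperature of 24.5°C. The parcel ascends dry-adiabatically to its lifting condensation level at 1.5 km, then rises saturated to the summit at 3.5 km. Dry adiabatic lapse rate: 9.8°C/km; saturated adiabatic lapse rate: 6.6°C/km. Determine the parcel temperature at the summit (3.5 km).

From 600 m to 1500 m (dry): cools by 9.8 × 0.9 = 8.82°C, giving 15.68°C.
From 1500 m to 3500 m (saturated): cools by 6.6 × 2 = 13.2°C, giving 2.48°C.

2.48°C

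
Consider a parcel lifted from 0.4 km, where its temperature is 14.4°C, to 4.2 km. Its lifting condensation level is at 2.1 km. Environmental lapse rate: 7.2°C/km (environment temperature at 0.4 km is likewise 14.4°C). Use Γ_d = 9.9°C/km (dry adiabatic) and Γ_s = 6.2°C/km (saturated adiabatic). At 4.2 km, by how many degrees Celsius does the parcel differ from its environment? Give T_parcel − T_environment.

Parcel:
  Dry to 2100 m: -9.9 × 1.7 km = -16.83°C, so T = -2.43°C.
  Saturated to 4200 m: -6.2 × 2.1 km = -13.02°C, so T = -15.45°C.
Environment:
  Environment to 4200 m: -7.2 × 3.8 km = -27.36°C, so T = -12.96°C.
T_parcel − T_env = -15.45 − (-12.96) = -2.49°C

-2.49°C (parcel cooler than environment)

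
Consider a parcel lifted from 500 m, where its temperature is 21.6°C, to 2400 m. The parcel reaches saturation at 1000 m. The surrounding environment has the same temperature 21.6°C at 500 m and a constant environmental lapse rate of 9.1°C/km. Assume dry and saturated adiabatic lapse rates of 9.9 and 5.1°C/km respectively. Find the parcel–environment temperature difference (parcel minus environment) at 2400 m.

+5.2°C (parcel warmer than environment)

Parcel:
  Dry to 1000 m: -9.9 × 0.5 km = -4.95°C, so T = 16.65°C.
  Saturated to 2400 m: -5.1 × 1.4 km = -7.14°C, so T = 9.51°C.
Environment:
  Environment to 2400 m: -9.1 × 1.9 km = -17.29°C, so T = 4.31°C.
T_parcel − T_env = 9.51 − 4.31 = +5.2°C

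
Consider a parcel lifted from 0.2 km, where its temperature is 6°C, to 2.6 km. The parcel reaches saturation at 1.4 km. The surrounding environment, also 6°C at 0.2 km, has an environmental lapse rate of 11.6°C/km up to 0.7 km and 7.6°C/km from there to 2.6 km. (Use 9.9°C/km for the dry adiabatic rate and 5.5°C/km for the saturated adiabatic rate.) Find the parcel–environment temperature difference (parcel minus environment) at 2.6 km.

+1.76°C (parcel warmer than environment)

Parcel:
  200–1400 m, dry: Δz = 1.2 km ⇒ ΔT = -11.88°C; T = -5.88°C
  1400–2600 m, saturated: Δz = 1.2 km ⇒ ΔT = -6.6°C; T = -12.48°C
Environment:
  200–700 m, environment, lower layer: Δz = 0.5 km ⇒ ΔT = -5.8°C; T = 0.2°C
  700–2600 m, environment, upper layer: Δz = 1.9 km ⇒ ΔT = -14.44°C; T = -14.24°C
T_parcel − T_env = -12.48 − (-14.24) = +1.76°C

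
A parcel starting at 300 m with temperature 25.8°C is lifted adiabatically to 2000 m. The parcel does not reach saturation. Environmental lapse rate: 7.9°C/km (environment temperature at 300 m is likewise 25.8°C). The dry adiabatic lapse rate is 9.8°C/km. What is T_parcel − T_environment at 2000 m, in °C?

Parcel:
  300 → 2000 m (dry, 9.8°C/km): ΔT = -9.8 × 1.7 = -16.66°C → T = 9.14°C
Environment:
  300 → 2000 m (environment, 7.9°C/km): ΔT = -7.9 × 1.7 = -13.43°C → T = 12.37°C
T_parcel − T_env = 9.14 − 12.37 = -3.23°C

-3.23°C (parcel cooler than environment)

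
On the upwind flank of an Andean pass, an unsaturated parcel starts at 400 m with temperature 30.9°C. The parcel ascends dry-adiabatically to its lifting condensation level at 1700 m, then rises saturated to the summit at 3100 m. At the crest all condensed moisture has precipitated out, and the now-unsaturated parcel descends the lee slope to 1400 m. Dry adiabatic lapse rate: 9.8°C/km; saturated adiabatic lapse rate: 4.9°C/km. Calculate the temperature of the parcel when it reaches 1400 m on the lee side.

27.96°C

400–1700 m, dry: Δz = 1.3 km ⇒ ΔT = -12.74°C; T = 18.16°C
1700–3100 m, saturated: Δz = 1.4 km ⇒ ΔT = -6.86°C; T = 11.3°C
3100–1400 m, dry descent: Δz = 1.7 km ⇒ ΔT = +16.66°C; T = 27.96°C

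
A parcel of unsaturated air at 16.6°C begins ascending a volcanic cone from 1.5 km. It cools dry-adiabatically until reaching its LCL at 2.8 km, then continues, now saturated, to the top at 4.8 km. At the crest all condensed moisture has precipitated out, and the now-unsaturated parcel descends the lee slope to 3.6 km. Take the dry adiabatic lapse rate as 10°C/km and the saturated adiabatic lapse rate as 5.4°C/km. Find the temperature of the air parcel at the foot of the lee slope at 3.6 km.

4.8°C

From 1500 m to 2800 m (dry): cools by 10 × 1.3 = 13°C, giving 3.6°C.
From 2800 m to 4800 m (saturated): cools by 5.4 × 2 = 10.8°C, giving -7.2°C.
From 4800 m to 3600 m (dry descent): warms by 10 × 1.2 = 12°C, giving 4.8°C.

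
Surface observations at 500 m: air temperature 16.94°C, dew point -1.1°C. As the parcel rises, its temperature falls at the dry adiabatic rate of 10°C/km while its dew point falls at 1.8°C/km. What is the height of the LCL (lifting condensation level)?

T and T_d converge at 10 − 1.8 = 8.2°C per km
Height above start = (16.94 − (-1.1)) / 8.2 = 2.2 km
LCL altitude = 500 m + 2200 m = 2700 m

2700 m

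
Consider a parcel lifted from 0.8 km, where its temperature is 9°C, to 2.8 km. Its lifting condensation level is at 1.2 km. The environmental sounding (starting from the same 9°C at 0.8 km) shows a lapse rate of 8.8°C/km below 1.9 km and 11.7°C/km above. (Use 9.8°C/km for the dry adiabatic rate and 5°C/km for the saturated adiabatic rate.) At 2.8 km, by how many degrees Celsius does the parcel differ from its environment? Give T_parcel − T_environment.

+8.29°C (parcel warmer than environment)

Parcel:
  800–1200 m, dry: Δz = 0.4 km ⇒ ΔT = -3.92°C; T = 5.08°C
  1200–2800 m, saturated: Δz = 1.6 km ⇒ ΔT = -8°C; T = -2.92°C
Environment:
  800–1900 m, environment, lower layer: Δz = 1.1 km ⇒ ΔT = -9.68°C; T = -0.68°C
  1900–2800 m, environment, upper layer: Δz = 0.9 km ⇒ ΔT = -10.53°C; T = -11.21°C
T_parcel − T_env = -2.92 − (-11.21) = +8.29°C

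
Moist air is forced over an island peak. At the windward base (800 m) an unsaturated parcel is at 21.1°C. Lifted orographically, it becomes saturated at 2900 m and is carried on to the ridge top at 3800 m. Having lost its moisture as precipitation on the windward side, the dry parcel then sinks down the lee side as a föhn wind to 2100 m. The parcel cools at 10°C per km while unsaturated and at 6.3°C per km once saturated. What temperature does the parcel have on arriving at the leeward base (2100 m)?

From 800 m to 2900 m (dry): cools by 10 × 2.1 = 21°C, giving 0.1°C.
From 2900 m to 3800 m (saturated): cools by 6.3 × 0.9 = 5.67°C, giving -5.57°C.
From 3800 m to 2100 m (dry descent): warms by 10 × 1.7 = 17°C, giving 11.43°C.

11.43°C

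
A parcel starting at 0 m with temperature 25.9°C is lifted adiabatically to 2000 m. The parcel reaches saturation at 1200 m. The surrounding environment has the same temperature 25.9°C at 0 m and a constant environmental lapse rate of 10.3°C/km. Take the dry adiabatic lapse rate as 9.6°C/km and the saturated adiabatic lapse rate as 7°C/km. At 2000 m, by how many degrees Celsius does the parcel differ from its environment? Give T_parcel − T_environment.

Parcel:
  Dry to 1200 m: -9.6 × 1.2 km = -11.52°C, so T = 14.38°C.
  Saturated to 2000 m: -7 × 0.8 km = -5.6°C, so T = 8.78°C.
Environment:
  Environment to 2000 m: -10.3 × 2 km = -20.6°C, so T = 5.3°C.
T_parcel − T_env = 8.78 − 5.3 = +3.48°C

+3.48°C (parcel warmer than environment)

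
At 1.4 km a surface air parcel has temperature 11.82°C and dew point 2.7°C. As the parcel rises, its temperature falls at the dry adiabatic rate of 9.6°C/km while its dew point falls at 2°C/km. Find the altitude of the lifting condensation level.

T and T_d converge at 9.6 − 2 = 7.6°C per km
Height above start = (11.82 − 2.7) / 7.6 = 1.2 km
LCL altitude = 1400 m + 1200 m = 2600 m

2.6 km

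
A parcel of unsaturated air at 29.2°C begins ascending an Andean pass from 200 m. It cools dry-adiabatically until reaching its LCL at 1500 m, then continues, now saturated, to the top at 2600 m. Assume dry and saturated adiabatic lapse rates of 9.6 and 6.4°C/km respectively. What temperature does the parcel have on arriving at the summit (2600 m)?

9.68°C

200–1500 m, dry: Δz = 1.3 km ⇒ ΔT = -12.48°C; T = 16.72°C
1500–2600 m, saturated: Δz = 1.1 km ⇒ ΔT = -7.04°C; T = 9.68°C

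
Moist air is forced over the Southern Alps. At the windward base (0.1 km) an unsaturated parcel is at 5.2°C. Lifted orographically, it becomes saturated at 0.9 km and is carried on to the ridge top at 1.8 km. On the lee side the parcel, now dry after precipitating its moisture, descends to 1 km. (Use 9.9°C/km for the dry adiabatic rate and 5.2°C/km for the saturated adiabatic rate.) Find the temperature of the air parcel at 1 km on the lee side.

0.52°C

From 100 m to 900 m (dry): cools by 9.9 × 0.8 = 7.92°C, giving -2.72°C.
From 900 m to 1800 m (saturated): cools by 5.2 × 0.9 = 4.68°C, giving -7.4°C.
From 1800 m to 1000 m (dry descent): warms by 9.9 × 0.8 = 7.92°C, giving 0.52°C.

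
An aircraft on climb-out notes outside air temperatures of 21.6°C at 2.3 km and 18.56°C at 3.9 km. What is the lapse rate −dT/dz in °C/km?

1.9°C/km

Γ = −ΔT/Δz = (21.6 − 18.56) / (3900 − 2300) m
  = 3.04°C / 1.6 km = 1.9°C/km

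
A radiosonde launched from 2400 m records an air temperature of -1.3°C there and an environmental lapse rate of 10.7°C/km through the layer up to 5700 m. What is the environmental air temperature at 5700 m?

2400–5700 m, environmental: Δz = 3.3 km ⇒ ΔT = -35.31°C; T = -36.61°C

-36.61°C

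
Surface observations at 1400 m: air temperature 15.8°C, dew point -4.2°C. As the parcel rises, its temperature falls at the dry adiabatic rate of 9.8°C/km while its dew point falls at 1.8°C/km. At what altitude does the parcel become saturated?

3900 m

T and T_d converge at 9.8 − 1.8 = 8°C per km
Height above start = (15.8 − (-4.2)) / 8 = 2.5 km
LCL altitude = 1400 m + 2500 m = 3900 m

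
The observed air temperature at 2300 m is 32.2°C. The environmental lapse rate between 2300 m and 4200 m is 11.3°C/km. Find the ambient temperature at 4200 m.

10.73°C

2300–4200 m, environmental: Δz = 1.9 km ⇒ ΔT = -21.47°C; T = 10.73°C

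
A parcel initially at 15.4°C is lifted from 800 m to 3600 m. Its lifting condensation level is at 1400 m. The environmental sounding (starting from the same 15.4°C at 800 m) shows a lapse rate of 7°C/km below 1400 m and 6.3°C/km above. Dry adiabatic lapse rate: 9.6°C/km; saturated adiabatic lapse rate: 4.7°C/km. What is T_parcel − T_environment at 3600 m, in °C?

Parcel:
  800 → 1400 m (dry, 9.6°C/km): ΔT = -9.6 × 0.6 = -5.76°C → T = 9.64°C
  1400 → 3600 m (saturated, 4.7°C/km): ΔT = -4.7 × 2.2 = -10.34°C → T = -0.7°C
Environment:
  800 → 1400 m (environment, lower layer, 7°C/km): ΔT = -7 × 0.6 = -4.2°C → T = 11.2°C
  1400 → 3600 m (environment, upper layer, 6.3°C/km): ΔT = -6.3 × 2.2 = -13.86°C → T = -2.66°C
T_parcel − T_env = -0.7 − (-2.66) = +1.96°C

+1.96°C (parcel warmer than environment)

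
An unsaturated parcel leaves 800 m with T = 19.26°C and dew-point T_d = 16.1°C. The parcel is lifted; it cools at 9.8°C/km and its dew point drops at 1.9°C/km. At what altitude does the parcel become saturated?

1200 m

T and T_d converge at 9.8 − 1.9 = 7.9°C per km
Height above start = (19.26 − 16.1) / 7.9 = 0.4 km
LCL altitude = 800 m + 400 m = 1200 m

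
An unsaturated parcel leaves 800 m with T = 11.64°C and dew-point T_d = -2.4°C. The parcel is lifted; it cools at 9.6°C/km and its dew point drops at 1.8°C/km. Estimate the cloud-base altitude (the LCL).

T and T_d converge at 9.6 − 1.8 = 7.8°C per km
Height above start = (11.64 − (-2.4)) / 7.8 = 1.8 km
LCL altitude = 800 m + 1800 m = 2600 m

2600 m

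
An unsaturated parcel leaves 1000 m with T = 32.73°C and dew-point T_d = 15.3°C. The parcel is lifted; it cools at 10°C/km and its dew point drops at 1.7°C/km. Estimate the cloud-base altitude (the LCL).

3100 m

T and T_d converge at 10 − 1.7 = 8.3°C per km
Height above start = (32.73 − 15.3) / 8.3 = 2.1 km
LCL altitude = 1000 m + 2100 m = 3100 m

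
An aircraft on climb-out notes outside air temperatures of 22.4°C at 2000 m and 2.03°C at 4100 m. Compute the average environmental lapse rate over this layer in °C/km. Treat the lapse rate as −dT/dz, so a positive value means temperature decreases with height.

9.7°C/km

Γ = −ΔT/Δz = (22.4 − 2.03) / (4100 − 2000) m
  = 20.37°C / 2.1 km = 9.7°C/km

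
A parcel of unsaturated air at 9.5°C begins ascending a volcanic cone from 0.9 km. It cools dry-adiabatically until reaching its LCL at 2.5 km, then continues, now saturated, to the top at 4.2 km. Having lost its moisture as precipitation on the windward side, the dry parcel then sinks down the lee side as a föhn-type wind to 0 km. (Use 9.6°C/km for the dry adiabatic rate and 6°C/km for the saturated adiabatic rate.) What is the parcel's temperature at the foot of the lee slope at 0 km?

From 900 m to 2500 m (dry): cools by 9.6 × 1.6 = 15.36°C, giving -5.86°C.
From 2500 m to 4200 m (saturated): cools by 6 × 1.7 = 10.2°C, giving -16.06°C.
From 4200 m to 0 m (dry descent): warms by 9.6 × 4.2 = 40.32°C, giving 24.26°C.

24.26°C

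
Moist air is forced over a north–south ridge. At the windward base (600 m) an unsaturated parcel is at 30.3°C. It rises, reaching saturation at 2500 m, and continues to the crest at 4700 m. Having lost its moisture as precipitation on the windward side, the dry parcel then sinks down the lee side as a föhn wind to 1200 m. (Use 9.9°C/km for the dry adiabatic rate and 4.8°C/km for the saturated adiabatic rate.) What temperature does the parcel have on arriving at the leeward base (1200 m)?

35.58°C

From 600 m to 2500 m (dry): cools by 9.9 × 1.9 = 18.81°C, giving 11.49°C.
From 2500 m to 4700 m (saturated): cools by 4.8 × 2.2 = 10.56°C, giving 0.93°C.
From 4700 m to 1200 m (dry descent): warms by 9.9 × 3.5 = 34.65°C, giving 35.58°C.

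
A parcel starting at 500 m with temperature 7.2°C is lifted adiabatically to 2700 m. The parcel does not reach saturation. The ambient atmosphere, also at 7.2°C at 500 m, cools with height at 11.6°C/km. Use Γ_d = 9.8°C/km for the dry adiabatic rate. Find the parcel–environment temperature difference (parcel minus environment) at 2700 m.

+3.96°C (parcel warmer than environment)

Parcel:
  500 → 2700 m (dry, 9.8°C/km): ΔT = -9.8 × 2.2 = -21.56°C → T = -14.36°C
Environment:
  500 → 2700 m (environment, 11.6°C/km): ΔT = -11.6 × 2.2 = -25.52°C → T = -18.32°C
T_parcel − T_env = -14.36 − (-18.32) = +3.96°C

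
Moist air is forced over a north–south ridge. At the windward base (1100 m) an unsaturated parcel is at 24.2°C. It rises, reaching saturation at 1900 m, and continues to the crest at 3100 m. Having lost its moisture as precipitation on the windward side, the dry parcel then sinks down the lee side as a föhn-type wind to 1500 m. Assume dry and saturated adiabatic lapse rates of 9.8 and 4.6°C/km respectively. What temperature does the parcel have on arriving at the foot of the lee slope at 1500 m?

From 1100 m to 1900 m (dry): cools by 9.8 × 0.8 = 7.84°C, giving 16.36°C.
From 1900 m to 3100 m (saturated): cools by 4.6 × 1.2 = 5.52°C, giving 10.84°C.
From 3100 m to 1500 m (dry descent): warms by 9.8 × 1.6 = 15.68°C, giving 26.52°C.

26.52°C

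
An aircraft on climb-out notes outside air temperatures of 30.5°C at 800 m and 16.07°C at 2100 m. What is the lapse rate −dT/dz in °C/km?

Γ = −ΔT/Δz = (30.5 − 16.07) / (2100 − 800) m
  = 14.43°C / 1.3 km = 11.1°C/km

11.1°C/km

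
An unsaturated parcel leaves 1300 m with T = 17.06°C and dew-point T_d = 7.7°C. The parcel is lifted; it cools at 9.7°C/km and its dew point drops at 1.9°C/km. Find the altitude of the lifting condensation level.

2500 m

T and T_d converge at 9.7 − 1.9 = 7.8°C per km
Height above start = (17.06 − 7.7) / 7.8 = 1.2 km
LCL altitude = 1300 m + 1200 m = 2500 m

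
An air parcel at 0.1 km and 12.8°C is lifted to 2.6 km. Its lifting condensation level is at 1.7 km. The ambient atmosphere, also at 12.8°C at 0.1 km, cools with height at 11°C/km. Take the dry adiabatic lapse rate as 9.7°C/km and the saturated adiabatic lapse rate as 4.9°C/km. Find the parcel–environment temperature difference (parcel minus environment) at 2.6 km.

Parcel:
  From 100 m to 1700 m (dry): cools by 9.7 × 1.6 = 15.52°C, giving -2.72°C.
  From 1700 m to 2600 m (saturated): cools by 4.9 × 0.9 = 4.41°C, giving -7.13°C.
Environment:
  From 100 m to 2600 m (environment): cools by 11 × 2.5 = 27.5°C, giving -14.7°C.
T_parcel − T_env = -7.13 − (-14.7) = +7.57°C

+7.57°C (parcel warmer than environment)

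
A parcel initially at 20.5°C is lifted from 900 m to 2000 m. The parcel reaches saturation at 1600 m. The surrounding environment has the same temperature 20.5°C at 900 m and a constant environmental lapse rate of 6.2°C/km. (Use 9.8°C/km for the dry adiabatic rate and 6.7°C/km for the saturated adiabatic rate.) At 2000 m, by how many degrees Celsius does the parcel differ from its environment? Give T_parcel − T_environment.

-2.72°C (parcel cooler than environment)

Parcel:
  From 900 m to 1600 m (dry): cools by 9.8 × 0.7 = 6.86°C, giving 13.64°C.
  From 1600 m to 2000 m (saturated): cools by 6.7 × 0.4 = 2.68°C, giving 10.96°C.
Environment:
  From 900 m to 2000 m (environment): cools by 6.2 × 1.1 = 6.82°C, giving 13.68°C.
T_parcel − T_env = 10.96 − 13.68 = -2.72°C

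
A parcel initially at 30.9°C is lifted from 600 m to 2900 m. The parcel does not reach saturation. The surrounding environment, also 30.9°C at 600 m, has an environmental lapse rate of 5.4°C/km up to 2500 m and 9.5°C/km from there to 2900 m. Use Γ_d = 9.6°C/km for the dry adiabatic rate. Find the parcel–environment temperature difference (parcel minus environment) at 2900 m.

-8.02°C (parcel cooler than environment)

Parcel:
  600 → 2900 m (dry, 9.6°C/km): ΔT = -9.6 × 2.3 = -22.08°C → T = 8.82°C
Environment:
  600 → 2500 m (environment, lower layer, 5.4°C/km): ΔT = -5.4 × 1.9 = -10.26°C → T = 20.64°C
  2500 → 2900 m (environment, upper layer, 9.5°C/km): ΔT = -9.5 × 0.4 = -3.8°C → T = 16.84°C
T_parcel − T_env = 8.82 − 16.84 = -8.02°C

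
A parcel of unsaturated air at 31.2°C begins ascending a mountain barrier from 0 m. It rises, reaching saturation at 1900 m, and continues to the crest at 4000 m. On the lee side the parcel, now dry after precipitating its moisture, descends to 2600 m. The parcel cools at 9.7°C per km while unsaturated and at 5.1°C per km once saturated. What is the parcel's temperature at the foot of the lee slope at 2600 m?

15.64°C

0 → 1900 m (dry, 9.7°C/km): ΔT = -9.7 × 1.9 = -18.43°C → T = 12.77°C
1900 → 4000 m (saturated, 5.1°C/km): ΔT = -5.1 × 2.1 = -10.71°C → T = 2.06°C
4000 → 2600 m (dry descent, 9.7°C/km): ΔT = +9.7 × 1.4 = +13.58°C → T = 15.64°C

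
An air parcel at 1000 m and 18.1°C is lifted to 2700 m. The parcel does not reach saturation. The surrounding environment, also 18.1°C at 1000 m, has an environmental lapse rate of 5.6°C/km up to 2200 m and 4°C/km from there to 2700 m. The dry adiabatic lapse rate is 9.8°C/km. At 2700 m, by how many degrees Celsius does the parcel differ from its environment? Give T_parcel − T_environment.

-7.94°C (parcel cooler than environment)

Parcel:
  From 1000 m to 2700 m (dry): cools by 9.8 × 1.7 = 16.66°C, giving 1.44°C.
Environment:
  From 1000 m to 2200 m (environment, lower layer): cools by 5.6 × 1.2 = 6.72°C, giving 11.38°C.
  From 2200 m to 2700 m (environment, upper layer): cools by 4 × 0.5 = 2°C, giving 9.38°C.
T_parcel − T_env = 1.44 − 9.38 = -7.94°C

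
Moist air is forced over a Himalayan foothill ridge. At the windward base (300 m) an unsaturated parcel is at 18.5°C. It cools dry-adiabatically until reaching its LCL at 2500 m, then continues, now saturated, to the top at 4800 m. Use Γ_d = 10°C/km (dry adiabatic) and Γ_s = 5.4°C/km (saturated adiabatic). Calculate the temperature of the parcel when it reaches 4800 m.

300–2500 m, dry: Δz = 2.2 km ⇒ ΔT = -22°C; T = -3.5°C
2500–4800 m, saturated: Δz = 2.3 km ⇒ ΔT = -12.42°C; T = -15.92°C

-15.92°C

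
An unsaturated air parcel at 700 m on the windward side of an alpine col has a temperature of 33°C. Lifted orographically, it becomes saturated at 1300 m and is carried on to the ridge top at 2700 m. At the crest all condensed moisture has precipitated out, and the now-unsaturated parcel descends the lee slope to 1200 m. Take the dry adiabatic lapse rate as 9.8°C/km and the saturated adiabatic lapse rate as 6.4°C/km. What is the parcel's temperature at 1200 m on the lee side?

700 → 1300 m (dry, 9.8°C/km): ΔT = -9.8 × 0.6 = -5.88°C → T = 27.12°C
1300 → 2700 m (saturated, 6.4°C/km): ΔT = -6.4 × 1.4 = -8.96°C → T = 18.16°C
2700 → 1200 m (dry descent, 9.8°C/km): ΔT = +9.8 × 1.5 = +14.7°C → T = 32.86°C

32.86°C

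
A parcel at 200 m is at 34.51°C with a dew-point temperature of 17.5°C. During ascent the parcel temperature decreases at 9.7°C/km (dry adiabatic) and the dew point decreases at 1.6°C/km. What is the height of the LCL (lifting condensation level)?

2300 m

T and T_d converge at 9.7 − 1.6 = 8.1°C per km
Height above start = (34.51 − 17.5) / 8.1 = 2.1 km
LCL altitude = 200 m + 2100 m = 2300 m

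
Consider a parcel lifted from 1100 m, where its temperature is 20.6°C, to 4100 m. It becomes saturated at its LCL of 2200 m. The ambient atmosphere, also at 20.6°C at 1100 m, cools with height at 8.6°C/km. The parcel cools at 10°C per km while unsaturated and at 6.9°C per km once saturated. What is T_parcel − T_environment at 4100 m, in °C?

+1.69°C (parcel warmer than environment)

Parcel:
  Dry to 2200 m: -10 × 1.1 km = -11°C, so T = 9.6°C.
  Saturated to 4100 m: -6.9 × 1.9 km = -13.11°C, so T = -3.51°C.
Environment:
  Environment to 4100 m: -8.6 × 3 km = -25.8°C, so T = -5.2°C.
T_parcel − T_env = -3.51 − (-5.2) = +1.69°C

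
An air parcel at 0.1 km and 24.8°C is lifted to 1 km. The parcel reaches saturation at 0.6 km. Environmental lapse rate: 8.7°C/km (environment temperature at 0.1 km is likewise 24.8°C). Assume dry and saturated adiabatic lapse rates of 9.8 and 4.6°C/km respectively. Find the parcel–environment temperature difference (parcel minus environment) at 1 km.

+1.09°C (parcel warmer than environment)

Parcel:
  100 → 600 m (dry, 9.8°C/km): ΔT = -9.8 × 0.5 = -4.9°C → T = 19.9°C
  600 → 1000 m (saturated, 4.6°C/km): ΔT = -4.6 × 0.4 = -1.84°C → T = 18.06°C
Environment:
  100 → 1000 m (environment, 8.7°C/km): ΔT = -8.7 × 0.9 = -7.83°C → T = 16.97°C
T_parcel − T_env = 18.06 − 16.97 = +1.09°C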